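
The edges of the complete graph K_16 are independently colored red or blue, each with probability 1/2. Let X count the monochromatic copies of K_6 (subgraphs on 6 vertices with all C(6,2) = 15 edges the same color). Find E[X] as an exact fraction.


Let X = Σ_S X_S over the C(16, 6) = 8008 subsets S of size 6, where X_S = 1 if the K_6 on S is monochromatic.
For a fixed S, the K_6 on S has C(6, 2) = 15 edges. P[all 15 edges red] = (1/2)^15, and likewise for blue, so P[monochromatic] = 2·(1/2)^15 = 2^{1 − 15} = 1/16384.
By linearity of expectation: E[X] = C(16, 6) · 2^{1 − 15} = 8008 · 1/16384 = 1001/2048.
Numerically: E[X] ≈ 0.489.

E[X] = C(16,6)·2^(1−C(6,2)) = 1001/2048 ≈ 0.489.


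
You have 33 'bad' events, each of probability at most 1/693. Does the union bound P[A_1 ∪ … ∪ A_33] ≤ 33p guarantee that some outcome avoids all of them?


Union bound: P[∪_{i=1}^{33} A_i] ≤ Σ_i P[A_i] ≤ 33·p = 33·(1/693) = 1/21.
Numerically: 1/21 ≈ 0.0476.
Is 1/21 < 1? YES.
Since P[∪ A_i] ≤ 1/21 < 1, the complement has P[∩ A_i^c] ≥ 1 − 1/21 = 20/21 > 0, so some outcome avoids every A_i.

33·p = 1/21 ≈ 0.0476; existence CERTIFIED by the union bound.


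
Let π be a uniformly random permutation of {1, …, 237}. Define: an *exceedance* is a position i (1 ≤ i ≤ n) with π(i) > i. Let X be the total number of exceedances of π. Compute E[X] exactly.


Write X = Σ_{i=1}^{237} X_i, where X_i = 1_{π(i) > i}.
For each fixed i, π(i) is uniform over {1, …, 237} (marginal of a uniform permutation), so P[π(i) > i] = (n − i)/n. Summing: Σ_{i=1}^{237} (n − i)/n = (0 + 1 + … + 236)/237 = 237(237 − 1)/(2·237) = (237 − 1)/2.
Hence E[X] = Σ_{i=1}^{237} (237 − i)/237 = 118 ≈ 118.0000.

E[X] = 118 = 118.0000.


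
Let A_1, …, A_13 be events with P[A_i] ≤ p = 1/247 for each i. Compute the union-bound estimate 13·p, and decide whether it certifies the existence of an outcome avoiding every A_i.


Union bound: P[∪_{i=1}^{13} A_i] ≤ Σ_i P[A_i] ≤ 13·p = 13·(1/247) = 1/19.
Numerically: 1/19 ≈ 0.05263.
Is 1/19 < 1? YES.
Since P[∪ A_i] ≤ 1/19 < 1, the complement has P[∩ A_i^c] ≥ 1 − 1/19 = 18/19 > 0, so some outcome avoids every A_i.

13·p = 1/19 ≈ 0.05263; existence CERTIFIED by the union bound.


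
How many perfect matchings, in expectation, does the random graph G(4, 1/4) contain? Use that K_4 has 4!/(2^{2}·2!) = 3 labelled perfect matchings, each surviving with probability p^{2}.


K_4 has 4!/(2^{2}·2!) = 3 labelled perfect matchings.
For each such perfect matching H, let X_H = 1 if all 2 edges of H are present in G. Then P[X_H = 1] = p^{2} = (1/4)^{2} = 1/16.
By linearity of expectation: E[X] = Σ_H E[X_H] = 3 · p^{2} = 3 · 1/16 = 3/16.
Numerically: E[X] ≈ 0.1875.

E[X] = 3 · (1/4)^{2} = 3/16 ≈ 0.1875.


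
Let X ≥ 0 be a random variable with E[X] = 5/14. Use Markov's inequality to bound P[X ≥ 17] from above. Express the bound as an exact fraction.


μ = E[X] = 5/14, a = 17.
Markov: P[X ≥ 17] ≤ μ/a = (5/14)/17 = 5/238.
Numerically: ≈ 0.02101.
(Since a = 17 > μ = 0.35714, the bound 5/238 is < 1 and informative.)

P[X ≥ 17] ≤ 5/238 ≈ 0.02101.


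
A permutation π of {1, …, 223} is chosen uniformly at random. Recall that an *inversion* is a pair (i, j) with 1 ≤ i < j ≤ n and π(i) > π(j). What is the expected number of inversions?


Write X = Σ X_I over the C(223, 2) = 24753 pairs i < j, with X_I the indicator of one inversion.
There are 24753 indicators.
For each fixed pair i < j, the values π(i) and π(j) are two distinct elements of {1, …, 223} in uniformly random order; by symmetry P[π(i) > π(j)] = 1/2.
By linearity: E[X] = 24753 · (1/2) = C(223, 2) · (1/2) = 24753/2 = 24753/2 ≈ 12376.500000.

E[X] = 24753/2 = 12376.500000.


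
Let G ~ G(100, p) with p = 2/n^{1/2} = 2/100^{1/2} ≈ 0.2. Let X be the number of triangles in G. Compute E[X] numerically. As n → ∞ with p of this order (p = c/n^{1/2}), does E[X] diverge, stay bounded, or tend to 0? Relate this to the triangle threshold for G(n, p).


Number of potential triangles: C(100, 3) = 161700.
Each occurs with probability p³ ≈ (0.2)³ ≈ 8.0000000e-03.
By linearity: E[X] = C(100, 3)·p³ ≈ 161700 · 8.0000000e-03 ≈ 1293.60000.
Since α = 1/2 < 1, p = c/n^{1/2} ≫ 1/n is above the triangle threshold p ~ 1/n. Asymptotically E[X] ~ (c³/6)·n^{3(1−α)} = (2³/6)·n^{1.5} → ∞; triangles are abundant w.h.p.

E[X] ≈ 1293.60000; in regime p = Θ(1/n^{1/2}) E[X] diverges (above the triangle threshold p ~ 1/n).


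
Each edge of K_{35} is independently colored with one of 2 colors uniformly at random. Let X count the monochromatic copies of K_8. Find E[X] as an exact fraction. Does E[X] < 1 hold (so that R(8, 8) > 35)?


E[X] = C(35, 8) · 2^{1 − 28} = 23535820 · 2^{−27} = 23535820/134217728.
As a reduced fraction: E[X] = 5883955/33554432 ≈ 0.1754.
Is E[X] < 1? YES.
Since E[X] < 1, there exists a 2-coloring of K_{35} with no monochromatic K_8; hence R(8, 8) > 35.

E[X] = 5883955/33554432 ≈ 0.1754; E[X] < 1, so R(8, 8) > 35.


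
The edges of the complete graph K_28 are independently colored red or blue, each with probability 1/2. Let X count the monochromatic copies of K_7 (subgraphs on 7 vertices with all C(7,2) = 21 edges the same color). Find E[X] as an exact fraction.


Let X = Σ_S X_S over the C(28, 7) = 1184040 subsets S of size 7, where X_S = 1 if the K_7 on S is monochromatic.
For a fixed S, the K_7 on S has C(7, 2) = 21 edges. P[all 21 edges red] = (1/2)^21, and likewise for blue, so P[monochromatic] = 2·(1/2)^21 = 2^{1 − 21} = 1/1048576.
By linearity: E[X] = C(28, 7) · 2^{1 − 21} = 1184040 · 1/1048576 = 148005/131072.
Numerically: E[X] ≈ 1.129.

E[X] = C(28,7)·2^(1−C(7,2)) = 148005/131072 ≈ 1.129.


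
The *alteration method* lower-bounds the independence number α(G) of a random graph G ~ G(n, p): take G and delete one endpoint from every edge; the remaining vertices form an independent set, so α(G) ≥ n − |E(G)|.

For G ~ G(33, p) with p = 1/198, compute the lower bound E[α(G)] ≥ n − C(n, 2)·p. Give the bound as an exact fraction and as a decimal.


E[|E(G)|] = C(33, 2)·p = 528 · (1/198) = 8/3.
E[α(G)] ≥ n − E[|E(G)|] = 33 − 8/3 = 91/3.
Numerically: ≈ 30.333.
(This is only a lower bound; the true E[α(G)] may be larger.)

E[α(G)] ≥ 91/3 ≈ 30.333.


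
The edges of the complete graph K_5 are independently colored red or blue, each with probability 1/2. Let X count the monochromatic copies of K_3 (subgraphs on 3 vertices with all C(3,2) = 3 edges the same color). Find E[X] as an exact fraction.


Let X = Σ_S X_S over the C(5, 3) = 10 subsets S of size 3, where X_S = 1 if the K_3 on S is monochromatic.
For a fixed S, the K_3 on S has C(3, 2) = 3 edges. P[all 3 edges red] = (1/2)^3, and likewise for blue, so P[monochromatic] = 2·(1/2)^3 = 2^{1 − 3} = 1/4.
By linearity of expectation: E[X] = C(5, 3) · 2^{1 − 3} = 10 · 1/4 = 5/2.
Numerically: E[X] ≈ 2.500.

E[X] = C(5,3)·2^(1−C(3,2)) = 5/2 ≈ 2.500.


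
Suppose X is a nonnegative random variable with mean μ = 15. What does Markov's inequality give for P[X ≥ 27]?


μ = E[X] = 15, a = 27.
Markov: P[X ≥ 27] ≤ μ/a = (15)/27 = 5/9.
Numerically: ≈ 0.556.
(Since a = 27 > μ = 15.000, the bound 5/9 is < 1 and informative.)

P[X ≥ 27] ≤ 5/9 ≈ 0.556.


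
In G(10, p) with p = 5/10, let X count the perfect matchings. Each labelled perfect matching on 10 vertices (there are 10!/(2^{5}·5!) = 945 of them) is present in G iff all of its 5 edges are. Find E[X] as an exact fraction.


K_10 has 10!/(2^{5}·5!) = 945 labelled perfect matchings.
For each such perfect matching H, let X_H = 1 if all 5 edges of H are present in G. Then P[X_H = 1] = p^{5} = (1/2)^{5} = 1/32.
By linearity of expectation: E[X] = Σ_H E[X_H] = 945 · p^{5} = 945 · 1/32 = 945/32.
Numerically: E[X] ≈ 29.5312.

E[X] = 945 · (1/2)^{5} = 945/32 ≈ 29.5312.


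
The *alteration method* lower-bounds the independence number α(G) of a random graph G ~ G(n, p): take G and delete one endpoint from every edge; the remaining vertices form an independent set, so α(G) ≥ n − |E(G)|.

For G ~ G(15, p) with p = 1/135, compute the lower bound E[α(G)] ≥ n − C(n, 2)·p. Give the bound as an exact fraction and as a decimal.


E[|E(G)|] = C(15, 2)·p = 105 · (1/135) = 7/9.
E[α(G)] ≥ n − E[|E(G)|] = 15 − 7/9 = 128/9.
Numerically: ≈ 14.22222.
(This is only a lower bound; the true E[α(G)] may be larger.)

E[α(G)] ≥ 128/9 ≈ 14.22222.


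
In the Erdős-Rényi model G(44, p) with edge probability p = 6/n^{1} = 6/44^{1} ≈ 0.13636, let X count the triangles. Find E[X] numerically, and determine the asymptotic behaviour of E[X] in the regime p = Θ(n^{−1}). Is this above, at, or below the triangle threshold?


Number of potential triangles: C(44, 3) = 13244.
Each occurs with probability p³ ≈ (0.13636)³ ≈ 2.5356875e-03.
By linearity: E[X] = C(44, 3)·p³ ≈ 13244 · 2.5356875e-03 ≈ 33.58264.
Here α = 1, so p = 6/n is exactly at the triangle threshold p ~ 1/n. Asymptotically E[X] → c³/6 = 6³/6 = 36 ≈ 36.00000, a bounded constant. In this regime the triangle count is asymptotically Poisson(c³/6).

E[X] ≈ 33.58264; in regime p = Θ(1/n^{1}) E[X] stays bounded (at the triangle threshold p ~ 1/n).


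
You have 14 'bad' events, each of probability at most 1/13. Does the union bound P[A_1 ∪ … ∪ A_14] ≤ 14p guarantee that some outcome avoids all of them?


Union bound: P[∪_{i=1}^{14} A_i] ≤ Σ_i P[A_i] ≤ 14·p = 14·(1/13) = 14/13.
Numerically: 14/13 ≈ 1.0769.
Is 14/13 < 1? NO.
Since the bound 14/13 is ≥ 1, the union bound is uninformative here; it does NOT by itself certify existence.

14·p = 14/13 ≈ 1.0769; existence NOT certified by the union bound.


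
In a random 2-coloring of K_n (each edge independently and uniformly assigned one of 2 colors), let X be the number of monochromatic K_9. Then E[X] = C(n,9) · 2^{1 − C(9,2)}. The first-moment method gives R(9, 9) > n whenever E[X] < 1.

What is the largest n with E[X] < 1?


We need C(n, 9) · 2^{1 − 36} < 1, i.e. C(n, 9) < 2^{36 − 1} = 34359738368.
Check values of n near the boundary:
  n = 61: C(61, 9) = 17341763505; 17341763505 < 34359738368? YES
  n = 62: C(62, 9) = 20286591270; 20286591270 < 34359738368? YES
  n = 63: C(63, 9) = 23667689815; 23667689815 < 34359738368? YES
  n = 64: C(64, 9) = 27540584512; 27540584512 < 34359738368? YES
  n = 65: C(65, 9) = 31966749880; 31966749880 < 34359738368? YES
  n = 66: C(66, 9) = 37014131440; 37014131440 < 34359738368? NO
  n = 67: C(67, 9) = 42757703560; 42757703560 < 34359738368? NO
The largest n with C(n, 9) < 34359738368 is n = 65 (where E[X] = 3995843735/4294967296 ≈ 0.9303549). Hence R(9, 9) > 65, i.e. R(9, 9) ≥ 66.

Largest n = 65; hence R(9, 9) > 65.


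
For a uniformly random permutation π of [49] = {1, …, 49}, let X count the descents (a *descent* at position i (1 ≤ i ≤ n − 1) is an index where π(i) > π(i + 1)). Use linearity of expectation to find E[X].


Write X = Σ X_I over i = 1, …, 48, with X_I the indicator of one descent.
There are 48 indicators.
For each fixed i, the pair (π(i), π(i+1)) is a uniformly random ordered pair of distinct values from {1, …, 49}; by symmetry P[π(i) > π(i+1)] = 1/2.
By linearity: E[X] = 48 · (1/2) = (49 − 1) · (1/2) = 24 ≈ 24.000000.

E[X] = 24 = 24.000000.


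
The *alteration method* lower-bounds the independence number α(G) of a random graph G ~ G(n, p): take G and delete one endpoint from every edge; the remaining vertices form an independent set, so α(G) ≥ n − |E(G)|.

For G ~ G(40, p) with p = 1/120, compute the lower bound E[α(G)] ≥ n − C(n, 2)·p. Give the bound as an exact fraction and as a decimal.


E[|E(G)|] = C(40, 2)·p = 780 · (1/120) = 13/2.
E[α(G)] ≥ n − E[|E(G)|] = 40 − 13/2 = 67/2.
Numerically: ≈ 33.500000.
(This is only a lower bound; the true E[α(G)] may be larger.)

E[α(G)] ≥ 67/2 ≈ 33.500000.


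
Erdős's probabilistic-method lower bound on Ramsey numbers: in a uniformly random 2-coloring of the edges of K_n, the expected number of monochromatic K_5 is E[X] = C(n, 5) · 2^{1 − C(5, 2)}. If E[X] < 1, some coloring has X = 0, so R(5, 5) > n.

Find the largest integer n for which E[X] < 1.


We need C(n, 5) · 2^{1 − 10} < 1, i.e. C(n, 5) < 2^{10 − 1} = 512.
Check values of n near the boundary:
  n = 10: C(10, 5) = 252; 252 < 512? YES
  n = 11: C(11, 5) = 462; 462 < 512? YES
  n = 12: C(12, 5) = 792; 792 < 512? NO
The largest n with C(n, 5) < 512 is n = 11 (where E[X] = 231/256 ≈ 0.9023). Hence R(5, 5) > 11, i.e. R(5, 5) ≥ 12.

Largest n = 11; hence R(5, 5) > 11.


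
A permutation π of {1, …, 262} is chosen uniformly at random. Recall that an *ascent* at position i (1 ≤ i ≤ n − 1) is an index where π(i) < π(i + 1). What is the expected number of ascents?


Write X = Σ X_I over i = 1, …, 261, with X_I the indicator of one ascent.
There are 261 indicators.
For each fixed i, the pair (π(i), π(i+1)) is a uniformly random ordered pair of distinct values from {1, …, 262}; by symmetry P[π(i) < π(i+1)] = 1/2.
By linearity: E[X] = 261 · (1/2) = (262 − 1) · (1/2) = 261/2 ≈ 130.5000.

E[X] = 261/2 = 130.5000.


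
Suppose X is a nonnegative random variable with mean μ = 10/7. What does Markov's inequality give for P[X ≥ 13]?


μ = E[X] = 10/7, a = 13.
Markov: P[X ≥ 13] ≤ μ/a = (10/7)/13 = 10/91.
Numerically: ≈ 0.110.
(Since a = 13 > μ = 1.429, the bound 10/91 is < 1 and informative.)

P[X ≥ 13] ≤ 10/91 ≈ 0.110.


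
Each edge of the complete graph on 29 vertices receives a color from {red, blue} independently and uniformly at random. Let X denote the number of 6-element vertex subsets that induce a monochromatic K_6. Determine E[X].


Let X = Σ_S X_S over the C(29, 6) = 475020 subsets S of size 6, where X_S = 1 if the K_6 on S is monochromatic.
For a fixed S, the K_6 on S has C(6, 2) = 15 edges. P[all 15 edges red] = (1/2)^15, and likewise for blue, so P[monochromatic] = 2·(1/2)^15 = 2^{1 − 15} = 1/16384.
Summing: E[X] = C(29, 6) · 2^{1 − 15} = 475020 · 1/16384 = 118755/4096.
Numerically: E[X] ≈ 28.992920.

E[X] = C(29,6)·2^(1−C(6,2)) = 118755/4096 ≈ 28.992920.


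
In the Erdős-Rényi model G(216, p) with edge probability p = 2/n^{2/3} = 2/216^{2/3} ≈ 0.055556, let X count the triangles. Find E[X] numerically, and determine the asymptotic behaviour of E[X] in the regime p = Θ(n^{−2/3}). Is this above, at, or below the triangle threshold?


Number of potential triangles: C(216, 3) = 1656360.
Each occurs with probability p³ ≈ (0.055556)³ ≈ 1.7146776e-04.
By linearity: E[X] = C(216, 3)·p³ ≈ 1656360 · 1.7146776e-04 ≈ 284.01235.
Since α = 2/3 < 1, p = c/n^{2/3} ≫ 1/n is above the triangle threshold p ~ 1/n. Asymptotically E[X] ~ (c³/6)·n^{3(1−α)} = (2³/6)·n^{1} → ∞; triangles are abundant w.h.p.

E[X] ≈ 284.01235; in regime p = Θ(1/n^{2/3}) E[X] diverges (above the triangle threshold p ~ 1/n).


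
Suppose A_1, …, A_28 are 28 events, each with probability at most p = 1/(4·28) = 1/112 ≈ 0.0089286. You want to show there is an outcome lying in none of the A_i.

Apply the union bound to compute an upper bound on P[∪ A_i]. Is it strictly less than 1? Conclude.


Union bound: P[∪_{i=1}^{28} A_i] ≤ Σ_i P[A_i] ≤ 28·p = 28·(1/112) = 1/4.
Numerically: 1/4 ≈ 0.2500000.
Is 1/4 < 1? YES.
Since P[∪ A_i] ≤ 1/4 < 1, the complement has P[∩ A_i^c] ≥ 1 − 1/4 = 3/4 > 0, so some outcome avoids every A_i.

28·p = 1/4 ≈ 0.2500000; existence CERTIFIED by the union bound.


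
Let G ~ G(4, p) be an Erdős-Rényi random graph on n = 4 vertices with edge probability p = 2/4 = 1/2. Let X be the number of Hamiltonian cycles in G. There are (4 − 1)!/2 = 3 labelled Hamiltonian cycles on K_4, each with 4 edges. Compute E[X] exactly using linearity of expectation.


K_4 has (4 − 1)!/2 = 3 labelled Hamiltonian cycles.
For each such Hamiltonian cycle H, let X_H = 1 if all 4 edges of H are present in G. Then P[X_H = 1] = p^{4} = (1/2)^{4} = 1/16.
Summing the indicators: E[X] = Σ_H E[X_H] = 3 · p^{4} = 3 · 1/16 = 3/16.
Numerically: E[X] ≈ 0.1875.

E[X] = 3 · (1/2)^{4} = 3/16 ≈ 0.1875.


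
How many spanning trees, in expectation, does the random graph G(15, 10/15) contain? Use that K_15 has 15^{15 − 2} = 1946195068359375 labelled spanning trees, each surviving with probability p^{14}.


K_15 has 15^{15 − 2} = 1946195068359375 labelled spanning trees.
For each such spanning tree H, let X_H = 1 if all 14 edges of H are present in G. Then P[X_H = 1] = p^{14} = (2/3)^{14} = 16384/4782969.
Summing the indicators: E[X] = Σ_H E[X_H] = 1946195068359375 · p^{14} = 1946195068359375 · 16384/4782969 = 20000000000000/3.
Numerically: E[X] ≈ 6.667e+12.

E[X] = 1946195068359375 · (2/3)^{14} = 20000000000000/3 ≈ 6.667e+12.


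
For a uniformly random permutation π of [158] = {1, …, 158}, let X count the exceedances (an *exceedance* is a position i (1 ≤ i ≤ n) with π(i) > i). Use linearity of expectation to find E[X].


Write X = Σ_{i=1}^{158} X_i, where X_i = 1_{π(i) > i}.
For each fixed i, π(i) is uniform over {1, …, 158} (marginal of a uniform permutation), so P[π(i) > i] = (n − i)/n. Summing: Σ_{i=1}^{158} (n − i)/n = (0 + 1 + … + 157)/158 = 158(158 − 1)/(2·158) = (158 − 1)/2.
Hence E[X] = Σ_{i=1}^{158} (158 − i)/158 = 157/2 ≈ 78.50000.

E[X] = 157/2 = 78.50000.


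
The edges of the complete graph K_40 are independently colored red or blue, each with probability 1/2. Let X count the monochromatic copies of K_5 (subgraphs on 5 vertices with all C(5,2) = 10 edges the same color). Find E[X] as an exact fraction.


Let X = Σ_S X_S over the C(40, 5) = 658008 subsets S of size 5, where X_S = 1 if the K_5 on S is monochromatic.
For a fixed S, the K_5 on S has C(5, 2) = 10 edges. P[all 10 edges red] = (1/2)^10, and likewise for blue, so P[monochromatic] = 2·(1/2)^10 = 2^{1 − 10} = 1/512.
By linearity of expectation: E[X] = C(40, 5) · 2^{1 − 10} = 658008 · 1/512 = 82251/64.
Numerically: E[X] ≈ 1285.171875.

E[X] = C(40,5)·2^(1−C(5,2)) = 82251/64 ≈ 1285.171875.


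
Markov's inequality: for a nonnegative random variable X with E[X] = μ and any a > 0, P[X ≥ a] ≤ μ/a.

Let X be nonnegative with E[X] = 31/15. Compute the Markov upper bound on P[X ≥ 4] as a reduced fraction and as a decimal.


μ = E[X] = 31/15, a = 4.
Markov: P[X ≥ 4] ≤ μ/a = (31/15)/4 = 31/60.
Numerically: ≈ 0.517.
(Since a = 4 > μ = 2.067, the bound 31/60 is < 1 and informative.)

P[X ≥ 4] ≤ 31/60 ≈ 0.517.


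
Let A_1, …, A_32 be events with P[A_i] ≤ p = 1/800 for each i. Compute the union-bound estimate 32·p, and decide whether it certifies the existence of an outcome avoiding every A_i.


Union bound: P[∪_{i=1}^{32} A_i] ≤ Σ_i P[A_i] ≤ 32·p = 32·(1/800) = 1/25.
Numerically: 1/25 ≈ 0.0400000.
Is 1/25 < 1? YES.
Since P[∪ A_i] ≤ 1/25 < 1, the complement has P[∩ A_i^c] ≥ 1 − 1/25 = 24/25 > 0, so some outcome avoids every A_i.

32·p = 1/25 ≈ 0.0400000; existence CERTIFIED by the union bound.


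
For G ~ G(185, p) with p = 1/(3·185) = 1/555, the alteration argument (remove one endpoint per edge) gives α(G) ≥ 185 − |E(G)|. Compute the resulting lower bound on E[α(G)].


E[|E(G)|] = C(185, 2)·p = 17020 · (1/555) = 92/3.
E[α(G)] ≥ n − E[|E(G)|] = 185 − 92/3 = 463/3.
Numerically: ≈ 154.33333.
(This is only a lower bound; the true E[α(G)] may be larger.)

E[α(G)] ≥ 463/3 ≈ 154.33333.


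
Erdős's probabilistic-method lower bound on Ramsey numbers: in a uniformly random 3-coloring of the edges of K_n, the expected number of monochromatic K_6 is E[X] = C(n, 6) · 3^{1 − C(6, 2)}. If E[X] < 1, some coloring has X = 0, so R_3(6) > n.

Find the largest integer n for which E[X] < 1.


We need C(n, 6) · 3^{1 − 15} < 1, i.e. C(n, 6) < 3^{15 − 1} = 4782969.
Check values of n near the boundary:
  n = 37: C(37, 6) = 2324784; 2324784 < 4782969? YES
  n = 38: C(38, 6) = 2760681; 2760681 < 4782969? YES
  n = 39: C(39, 6) = 3262623; 3262623 < 4782969? YES
  n = 40: C(40, 6) = 3838380; 3838380 < 4782969? YES
  n = 41: C(41, 6) = 4496388; 4496388 < 4782969? YES
  n = 42: C(42, 6) = 5245786; 5245786 < 4782969? NO
  n = 43: C(43, 6) = 6096454; 6096454 < 4782969? NO
The largest n with C(n, 6) < 4782969 is n = 41 (where E[X] = 1498796/1594323 ≈ 0.940083). Hence R_3(6) > 41, i.e. R_3(6) ≥ 42.

Largest n = 41; hence R_3(6) > 41.


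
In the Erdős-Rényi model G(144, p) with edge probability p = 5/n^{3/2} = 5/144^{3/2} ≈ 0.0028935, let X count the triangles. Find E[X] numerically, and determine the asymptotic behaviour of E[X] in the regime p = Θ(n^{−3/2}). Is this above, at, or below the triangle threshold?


Number of potential triangles: C(144, 3) = 487344.
Each occurs with probability p³ ≈ (0.0028935)³ ≈ 2.4225837e-08.
By linearity: E[X] = C(144, 3)·p³ ≈ 487344 · 2.4225837e-08 ≈ 0.01181.
Since α = 3/2 > 1, p = c/n^{3/2} = o(1/n) is below the triangle threshold p ~ 1/n. Asymptotically E[X] ~ (c³/6)·n^{3(1−α)} = (5³/6)·n^{-1.5} → 0, so by Markov's inequality G has no triangles w.h.p.

E[X] ≈ 0.01181; in regime p = Θ(1/n^{3/2}) E[X] tends to 0 (below the triangle threshold p ~ 1/n).


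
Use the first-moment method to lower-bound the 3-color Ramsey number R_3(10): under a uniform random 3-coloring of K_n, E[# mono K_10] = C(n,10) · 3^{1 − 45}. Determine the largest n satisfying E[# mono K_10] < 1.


We need C(n, 10) · 3^{1 − 45} < 1, i.e. C(n, 10) < 3^{45 − 1} = 984770902183611232881.
Check values of n near the boundary:
  n = 568: C(568, 10) = 889446337783744949208; 889446337783744949208 < 984770902183611232881? YES
  n = 569: C(569, 10) = 905357721286137524328; 905357721286137524328 < 984770902183611232881? YES
  n = 570: C(570, 10) = 921524823451961408691; 921524823451961408691 < 984770902183611232881? YES
  n = 571: C(571, 10) = 937951290893172842001; 937951290893172842001 < 984770902183611232881? YES
  n = 572: C(572, 10) = 954640815642161682606; 954640815642161682606 < 984770902183611232881? YES
  n = 573: C(573, 10) = 971597135635805762226; 971597135635805762226 < 984770902183611232881? YES
  n = 574: C(574, 10) = 988824035203816502691; 988824035203816502691 < 984770902183611232881? NO
  n = 575: C(575, 10) = 1006325345561406175305; 1006325345561406175305 < 984770902183611232881? NO
The largest n with C(n, 10) < 984770902183611232881 is n = 573 (where E[X] = 35985079097622435638/36472996377170786403 ≈ 0.987). Hence R_3(10) > 573, i.e. R_3(10) ≥ 574.

Largest n = 573; hence R_3(10) > 573.


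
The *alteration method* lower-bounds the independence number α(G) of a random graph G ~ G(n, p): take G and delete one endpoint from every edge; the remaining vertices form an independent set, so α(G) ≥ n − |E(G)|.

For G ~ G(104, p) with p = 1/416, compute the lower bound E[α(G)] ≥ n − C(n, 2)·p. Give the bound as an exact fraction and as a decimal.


E[|E(G)|] = C(104, 2)·p = 5356 · (1/416) = 103/8.
E[α(G)] ≥ n − E[|E(G)|] = 104 − 103/8 = 729/8.
Numerically: ≈ 91.12500.
(This is only a lower bound; the true E[α(G)] may be larger.)

E[α(G)] ≥ 729/8 ≈ 91.12500.


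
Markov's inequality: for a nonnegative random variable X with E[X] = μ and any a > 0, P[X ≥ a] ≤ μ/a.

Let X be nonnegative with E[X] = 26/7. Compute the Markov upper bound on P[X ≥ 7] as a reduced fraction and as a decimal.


μ = E[X] = 26/7, a = 7.
Markov: P[X ≥ 7] ≤ μ/a = (26/7)/7 = 26/49.
Numerically: ≈ 0.531.
(Since a = 7 > μ = 3.714, the bound 26/49 is < 1 and informative.)

P[X ≥ 7] ≤ 26/49 ≈ 0.531.


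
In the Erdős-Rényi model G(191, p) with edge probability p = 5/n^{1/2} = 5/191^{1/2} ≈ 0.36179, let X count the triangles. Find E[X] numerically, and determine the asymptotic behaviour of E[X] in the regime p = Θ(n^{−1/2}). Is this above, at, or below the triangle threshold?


Number of potential triangles: C(191, 3) = 1143135.
Each occurs with probability p³ ≈ (0.36179)³ ≈ 4.7354359e-02.
By linearity: E[X] = C(191, 3)·p³ ≈ 1143135 · 4.7354359e-02 ≈ 54132.42516.
Since α = 1/2 < 1, p = c/n^{1/2} ≫ 1/n is above the triangle threshold p ~ 1/n. Asymptotically E[X] ~ (c³/6)·n^{3(1−α)} = (5³/6)·n^{1.5} → ∞; triangles are abundant w.h.p.

E[X] ≈ 54132.42516; in regime p = Θ(1/n^{1/2}) E[X] diverges (above the triangle threshold p ~ 1/n).


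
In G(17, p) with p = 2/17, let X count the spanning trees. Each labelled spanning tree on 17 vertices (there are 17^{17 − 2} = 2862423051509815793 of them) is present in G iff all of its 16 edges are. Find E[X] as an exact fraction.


K_17 has 17^{17 − 2} = 2862423051509815793 labelled spanning trees.
For each such spanning tree H, let X_H = 1 if all 16 edges of H are present in G. Then P[X_H = 1] = p^{16} = (2/17)^{16} = 65536/48661191875666868481.
By linearity of expectation: E[X] = Σ_H E[X_H] = 2862423051509815793 · p^{16} = 2862423051509815793 · 65536/48661191875666868481 = 65536/17.
Numerically: E[X] ≈ 3.86e+03.

E[X] = 2862423051509815793 · (2/17)^{16} = 65536/17 ≈ 3.86e+03.


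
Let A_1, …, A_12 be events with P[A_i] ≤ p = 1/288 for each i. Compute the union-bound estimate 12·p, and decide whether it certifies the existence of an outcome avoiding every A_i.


Union bound: P[∪_{i=1}^{12} A_i] ≤ Σ_i P[A_i] ≤ 12·p = 12·(1/288) = 1/24.
Numerically: 1/24 ≈ 0.04167.
Is 1/24 < 1? YES.
Since P[∪ A_i] ≤ 1/24 < 1, the complement has P[∩ A_i^c] ≥ 1 − 1/24 = 23/24 > 0, so some outcome avoids every A_i.

12·p = 1/24 ≈ 0.04167; existence CERTIFIED by the union bound.


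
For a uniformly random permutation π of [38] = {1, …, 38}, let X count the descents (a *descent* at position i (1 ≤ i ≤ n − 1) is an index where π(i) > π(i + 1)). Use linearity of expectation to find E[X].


Write X = Σ X_I over i = 1, …, 37, with X_I the indicator of one descent.
There are 37 indicators.
For each fixed i, the pair (π(i), π(i+1)) is a uniformly random ordered pair of distinct values from {1, …, 38}; by symmetry P[π(i) > π(i+1)] = 1/2.
By linearity: E[X] = 37 · (1/2) = (38 − 1) · (1/2) = 37/2 ≈ 18.500.

E[X] = 37/2 = 18.500.


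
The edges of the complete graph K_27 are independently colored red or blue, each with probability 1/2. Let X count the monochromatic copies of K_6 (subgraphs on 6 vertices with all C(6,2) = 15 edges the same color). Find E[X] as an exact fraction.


Let X = Σ_S X_S over the C(27, 6) = 296010 subsets S of size 6, where X_S = 1 if the K_6 on S is monochromatic.
For a fixed S, the K_6 on S has C(6, 2) = 15 edges. P[all 15 edges red] = (1/2)^15, and likewise for blue, so P[monochromatic] = 2·(1/2)^15 = 2^{1 − 15} = 1/16384.
By linearity: E[X] = C(27, 6) · 2^{1 − 15} = 296010 · 1/16384 = 148005/8192.
Numerically: E[X] ≈ 18.06702.

E[X] = C(27,6)·2^(1−C(6,2)) = 148005/8192 ≈ 18.06702.


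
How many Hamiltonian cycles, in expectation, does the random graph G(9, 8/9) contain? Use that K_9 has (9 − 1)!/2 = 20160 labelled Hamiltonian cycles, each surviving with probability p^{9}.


K_9 has (9 − 1)!/2 = 20160 labelled Hamiltonian cycles.
For each such Hamiltonian cycle H, let X_H = 1 if all 9 edges of H are present in G. Then P[X_H = 1] = p^{9} = (8/9)^{9} = 134217728/387420489.
Summing the indicators: E[X] = Σ_H E[X_H] = 20160 · p^{9} = 20160 · 134217728/387420489 = 300647710720/43046721.
Numerically: E[X] ≈ 6984.

E[X] = 20160 · (8/9)^{9} = 300647710720/43046721 ≈ 6984.


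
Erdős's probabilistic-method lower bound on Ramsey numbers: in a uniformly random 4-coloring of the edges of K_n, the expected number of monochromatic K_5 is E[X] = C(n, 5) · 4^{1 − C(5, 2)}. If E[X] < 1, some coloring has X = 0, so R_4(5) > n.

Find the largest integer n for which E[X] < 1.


We need C(n, 5) · 4^{1 − 10} < 1, i.e. C(n, 5) < 4^{10 − 1} = 262144.
Check values of n near the boundary:
  n = 30: C(30, 5) = 142506; 142506 < 262144? YES
  n = 31: C(31, 5) = 169911; 169911 < 262144? YES
  n = 32: C(32, 5) = 201376; 201376 < 262144? YES
  n = 33: C(33, 5) = 237336; 237336 < 262144? YES
  n = 34: C(34, 5) = 278256; 278256 < 262144? NO
  n = 35: C(35, 5) = 324632; 324632 < 262144? NO
  n = 36: C(36, 5) = 376992; 376992 < 262144? NO
The largest n with C(n, 5) < 262144 is n = 33 (where E[X] = 29667/32768 ≈ 0.905365). Hence R_4(5) > 33, i.e. R_4(5) ≥ 34.

Largest n = 33; hence R_4(5) > 33.


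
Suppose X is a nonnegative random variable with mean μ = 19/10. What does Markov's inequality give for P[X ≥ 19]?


μ = E[X] = 19/10, a = 19.
Markov: P[X ≥ 19] ≤ μ/a = (19/10)/19 = 1/10.
Numerically: ≈ 0.10000.
(Since a = 19 > μ = 1.90000, the bound 1/10 is < 1 and informative.)

P[X ≥ 19] ≤ 1/10 ≈ 0.10000.


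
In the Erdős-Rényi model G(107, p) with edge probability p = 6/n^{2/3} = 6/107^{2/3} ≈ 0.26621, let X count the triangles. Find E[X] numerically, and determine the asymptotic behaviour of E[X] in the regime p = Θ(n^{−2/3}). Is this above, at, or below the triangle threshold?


Number of potential triangles: C(107, 3) = 198485.
Each occurs with probability p³ ≈ (0.26621)³ ≈ 1.8866277e-02.
By linearity: E[X] = C(107, 3)·p³ ≈ 198485 · 1.8866277e-02 ≈ 3744.67290.
Since α = 2/3 < 1, p = c/n^{2/3} ≫ 1/n is above the triangle threshold p ~ 1/n. Asymptotically E[X] ~ (c³/6)·n^{3(1−α)} = (6³/6)·n^{1} → ∞; triangles are abundant w.h.p.

E[X] ≈ 3744.67290; in regime p = Θ(1/n^{2/3}) E[X] diverges (above the triangle threshold p ~ 1/n).


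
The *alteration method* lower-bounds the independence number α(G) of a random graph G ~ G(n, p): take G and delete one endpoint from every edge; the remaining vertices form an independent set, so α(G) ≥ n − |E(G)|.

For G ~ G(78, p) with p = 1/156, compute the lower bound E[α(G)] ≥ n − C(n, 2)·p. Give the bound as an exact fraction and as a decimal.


E[|E(G)|] = C(78, 2)·p = 3003 · (1/156) = 77/4.
E[α(G)] ≥ n − E[|E(G)|] = 78 − 77/4 = 235/4.
Numerically: ≈ 58.750.
(This is only a lower bound; the true E[α(G)] may be larger.)

E[α(G)] ≥ 235/4 ≈ 58.750.


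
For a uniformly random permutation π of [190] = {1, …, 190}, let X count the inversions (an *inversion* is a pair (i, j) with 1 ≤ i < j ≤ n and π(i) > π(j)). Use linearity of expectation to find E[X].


Write X = Σ X_I over the C(190, 2) = 17955 pairs i < j, with X_I the indicator of one inversion.
There are 17955 indicators.
For each fixed pair i < j, the values π(i) and π(j) are two distinct elements of {1, …, 190} in uniformly random order; by symmetry P[π(i) > π(j)] = 1/2.
By linearity: E[X] = 17955 · (1/2) = C(190, 2) · (1/2) = 17955/2 = 17955/2 ≈ 8977.5000.

E[X] = 17955/2 = 8977.5000.


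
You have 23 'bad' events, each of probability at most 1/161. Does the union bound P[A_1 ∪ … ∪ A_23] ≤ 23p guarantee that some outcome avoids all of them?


Union bound: P[∪_{i=1}^{23} A_i] ≤ Σ_i P[A_i] ≤ 23·p = 23·(1/161) = 1/7.
Numerically: 1/7 ≈ 0.1429.
Is 1/7 < 1? YES.
Since P[∪ A_i] ≤ 1/7 < 1, the complement has P[∩ A_i^c] ≥ 1 − 1/7 = 6/7 > 0, so some outcome avoids every A_i.

23·p = 1/7 ≈ 0.1429; existence CERTIFIED by the union bound.


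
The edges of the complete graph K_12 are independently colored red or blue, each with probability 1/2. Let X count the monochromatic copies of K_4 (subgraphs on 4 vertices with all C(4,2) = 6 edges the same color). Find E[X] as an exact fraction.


Let X = Σ_S X_S over the C(12, 4) = 495 subsets S of size 4, where X_S = 1 if the K_4 on S is monochromatic.
For a fixed S, the K_4 on S has C(4, 2) = 6 edges. P[all 6 edges red] = (1/2)^6, and likewise for blue, so P[monochromatic] = 2·(1/2)^6 = 2^{1 − 6} = 1/32.
By linearity of expectation: E[X] = C(12, 4) · 2^{1 − 6} = 495 · 1/32 = 495/32.
Numerically: E[X] ≈ 15.468750.

E[X] = C(12,4)·2^(1−C(4,2)) = 495/32 ≈ 15.468750.


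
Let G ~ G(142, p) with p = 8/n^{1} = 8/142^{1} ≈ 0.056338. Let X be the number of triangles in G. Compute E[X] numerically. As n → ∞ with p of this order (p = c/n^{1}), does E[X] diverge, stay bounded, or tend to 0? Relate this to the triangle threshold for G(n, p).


Number of potential triangles: C(142, 3) = 467180.
Each occurs with probability p³ ≈ (0.056338)³ ≈ 1.78815404e-04.
By linearity: E[X] = C(142, 3)·p³ ≈ 467180 · 1.78815404e-04 ≈ 83.538980.
Here α = 1, so p = 8/n is exactly at the triangle threshold p ~ 1/n. Asymptotically E[X] → c³/6 = 8³/6 = 256/3 ≈ 85.333333, a bounded constant. In this regime the triangle count is asymptotically Poisson(c³/6).

E[X] ≈ 83.538980; in regime p = Θ(1/n^{1}) E[X] stays bounded (at the triangle threshold p ~ 1/n).


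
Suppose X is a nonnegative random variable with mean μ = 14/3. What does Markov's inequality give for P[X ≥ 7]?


μ = E[X] = 14/3, a = 7.
Markov: P[X ≥ 7] ≤ μ/a = (14/3)/7 = 2/3.
Numerically: ≈ 0.66667.
(Since a = 7 > μ = 4.66667, the bound 2/3 is < 1 and informative.)

P[X ≥ 7] ≤ 2/3 ≈ 0.66667.


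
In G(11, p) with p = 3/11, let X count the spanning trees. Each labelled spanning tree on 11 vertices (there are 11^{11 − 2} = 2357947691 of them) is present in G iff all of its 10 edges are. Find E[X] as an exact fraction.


K_11 has 11^{11 − 2} = 2357947691 labelled spanning trees.
For each such spanning tree H, let X_H = 1 if all 10 edges of H are present in G. Then P[X_H = 1] = p^{10} = (3/11)^{10} = 59049/25937424601.
Summing the indicators: E[X] = Σ_H E[X_H] = 2357947691 · p^{10} = 2357947691 · 59049/25937424601 = 59049/11.
Numerically: E[X] ≈ 5368.09.

E[X] = 2357947691 · (3/11)^{10} = 59049/11 ≈ 5368.09.


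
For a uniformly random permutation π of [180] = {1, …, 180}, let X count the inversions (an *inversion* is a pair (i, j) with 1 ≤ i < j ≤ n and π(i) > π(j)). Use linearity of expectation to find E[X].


Write X = Σ X_I over the C(180, 2) = 16110 pairs i < j, with X_I the indicator of one inversion.
There are 16110 indicators.
For each fixed pair i < j, the values π(i) and π(j) are two distinct elements of {1, …, 180} in uniformly random order; by symmetry P[π(i) > π(j)] = 1/2.
By linearity: E[X] = 16110 · (1/2) = C(180, 2) · (1/2) = 16110/2 = 8055 ≈ 8055.000.

E[X] = 8055 = 8055.000.


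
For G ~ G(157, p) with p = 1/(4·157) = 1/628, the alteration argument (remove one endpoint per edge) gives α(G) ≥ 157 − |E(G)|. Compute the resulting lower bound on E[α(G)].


E[|E(G)|] = C(157, 2)·p = 12246 · (1/628) = 39/2.
E[α(G)] ≥ n − E[|E(G)|] = 157 − 39/2 = 275/2.
Numerically: ≈ 137.500000.
(This is only a lower bound; the true E[α(G)] may be larger.)

E[α(G)] ≥ 275/2 ≈ 137.500000.


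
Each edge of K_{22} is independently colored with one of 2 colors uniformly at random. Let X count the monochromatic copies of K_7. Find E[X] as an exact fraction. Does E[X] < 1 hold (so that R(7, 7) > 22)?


E[X] = C(22, 7) · 2^{1 − 21} = 170544 · 2^{−20} = 170544/1048576.
As a reduced fraction: E[X] = 10659/65536 ≈ 0.1626.
Is E[X] < 1? YES.
Since E[X] < 1, there exists a 2-coloring of K_{22} with no monochromatic K_7; hence R(7, 7) > 22.

E[X] = 10659/65536 ≈ 0.1626; E[X] < 1, so R(7, 7) > 22.


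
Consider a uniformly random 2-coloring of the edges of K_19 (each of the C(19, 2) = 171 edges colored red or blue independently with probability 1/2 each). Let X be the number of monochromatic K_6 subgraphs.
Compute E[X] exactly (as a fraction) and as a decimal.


Let X = Σ_S X_S over the C(19, 6) = 27132 subsets S of size 6, where X_S = 1 if the K_6 on S is monochromatic.
For a fixed S, the K_6 on S has C(6, 2) = 15 edges. P[all 15 edges red] = (1/2)^15, and likewise for blue, so P[monochromatic] = 2·(1/2)^15 = 2^{1 − 15} = 1/16384.
By linearity: E[X] = C(19, 6) · 2^{1 − 15} = 27132 · 1/16384 = 6783/4096.
Numerically: E[X] ≈ 1.656006.

E[X] = C(19,6)·2^(1−C(6,2)) = 6783/4096 ≈ 1.656006.


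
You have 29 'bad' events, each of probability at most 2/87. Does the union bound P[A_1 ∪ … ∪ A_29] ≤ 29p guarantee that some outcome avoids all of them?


Union bound: P[∪_{i=1}^{29} A_i] ≤ Σ_i P[A_i] ≤ 29·p = 29·(2/87) = 2/3.
Numerically: 2/3 ≈ 0.6666667.
Is 2/3 < 1? YES.
Since P[∪ A_i] ≤ 2/3 < 1, the complement has P[∩ A_i^c] ≥ 1 − 2/3 = 1/3 > 0, so some outcome avoids every A_i.

29·p = 2/3 ≈ 0.6666667; existence CERTIFIED by the union bound.


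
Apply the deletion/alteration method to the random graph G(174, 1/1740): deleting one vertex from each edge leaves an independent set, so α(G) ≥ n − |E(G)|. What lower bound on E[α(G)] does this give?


E[|E(G)|] = C(174, 2)·p = 15051 · (1/1740) = 173/20.
E[α(G)] ≥ n − E[|E(G)|] = 174 − 173/20 = 3307/20.
Numerically: ≈ 165.35000.
(This is only a lower bound; the true E[α(G)] may be larger.)

E[α(G)] ≥ 3307/20 ≈ 165.35000.


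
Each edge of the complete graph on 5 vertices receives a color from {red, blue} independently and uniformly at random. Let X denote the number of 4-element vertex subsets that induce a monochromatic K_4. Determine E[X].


Let X = Σ_S X_S over the C(5, 4) = 5 subsets S of size 4, where X_S = 1 if the K_4 on S is monochromatic.
For a fixed S, the K_4 on S has C(4, 2) = 6 edges. P[all 6 edges red] = (1/2)^6, and likewise for blue, so P[monochromatic] = 2·(1/2)^6 = 2^{1 − 6} = 1/32.
Summing: E[X] = C(5, 4) · 2^{1 − 6} = 5 · 1/32 = 5/32.
Numerically: E[X] ≈ 0.156250.

E[X] = C(5,4)·2^(1−C(4,2)) = 5/32 ≈ 0.156250.


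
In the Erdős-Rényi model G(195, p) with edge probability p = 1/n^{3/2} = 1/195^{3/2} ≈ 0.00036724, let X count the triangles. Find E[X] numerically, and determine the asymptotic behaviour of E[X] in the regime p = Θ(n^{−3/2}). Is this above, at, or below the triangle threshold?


Number of potential triangles: C(195, 3) = 1216865.
Each occurs with probability p³ ≈ (0.00036724)³ ≈ 4.9527254e-11.
By linearity: E[X] = C(195, 3)·p³ ≈ 1216865 · 4.9527254e-11 ≈ 0.00006.
Since α = 3/2 > 1, p = c/n^{3/2} = o(1/n) is below the triangle threshold p ~ 1/n. Asymptotically E[X] ~ (c³/6)·n^{3(1−α)} = (1³/6)·n^{-1.5} → 0, so by Markov's inequality G has no triangles w.h.p.

E[X] ≈ 0.00006; in regime p = Θ(1/n^{3/2}) E[X] tends to 0 (below the triangle threshold p ~ 1/n).


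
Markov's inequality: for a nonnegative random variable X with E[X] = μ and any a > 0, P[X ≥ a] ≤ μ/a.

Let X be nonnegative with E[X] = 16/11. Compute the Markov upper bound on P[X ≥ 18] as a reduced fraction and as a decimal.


μ = E[X] = 16/11, a = 18.
Markov: P[X ≥ 18] ≤ μ/a = (16/11)/18 = 8/99.
Numerically: ≈ 0.08081.
(Since a = 18 > μ = 1.45455, the bound 8/99 is < 1 and informative.)

P[X ≥ 18] ≤ 8/99 ≈ 0.08081.


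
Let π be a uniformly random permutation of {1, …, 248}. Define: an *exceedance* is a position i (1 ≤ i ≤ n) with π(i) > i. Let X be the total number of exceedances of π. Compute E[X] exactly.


Write X = Σ_{i=1}^{248} X_i, where X_i = 1_{π(i) > i}.
For each fixed i, π(i) is uniform over {1, …, 248} (marginal of a uniform permutation), so P[π(i) > i] = (n − i)/n. Summing: Σ_{i=1}^{248} (n − i)/n = (0 + 1 + … + 247)/248 = 248(248 − 1)/(2·248) = (248 − 1)/2.
Hence E[X] = Σ_{i=1}^{248} (248 − i)/248 = 247/2 ≈ 123.500000.

E[X] = 247/2 = 123.500000.


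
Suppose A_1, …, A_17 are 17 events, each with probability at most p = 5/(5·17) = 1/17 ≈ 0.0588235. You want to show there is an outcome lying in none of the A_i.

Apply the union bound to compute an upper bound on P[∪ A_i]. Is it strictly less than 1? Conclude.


Union bound: P[∪_{i=1}^{17} A_i] ≤ Σ_i P[A_i] ≤ 17·p = 17·(1/17) = 1.
Numerically: 1 ≈ 1.0000000.
Is 1 < 1? NO.
Since the bound 1 is ≥ 1, the union bound is uninformative here; it does NOT by itself certify existence.

17·p = 1 ≈ 1.0000000; existence NOT certified by the union bound.
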